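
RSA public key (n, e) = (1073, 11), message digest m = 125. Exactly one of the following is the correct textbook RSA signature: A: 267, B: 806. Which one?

A

Candidate A: 267^11 mod 1073 = 125
  → matches m = 125
Candidate B: 806^11 mod 1073 = 948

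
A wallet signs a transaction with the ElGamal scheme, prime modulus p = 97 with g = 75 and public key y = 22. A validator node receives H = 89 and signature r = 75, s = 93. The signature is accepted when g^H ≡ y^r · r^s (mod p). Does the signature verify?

Left side g^H mod p:
75^2 = 5625 ≡ 96
75^4 ≡ 96^2 = 9216 ≡ 1
75^8 ≡ 1^2 = 1
75^16 ≡ 1^2 = 1
75^32 ≡ 1^2 = 1
75^64 ≡ 1^2 = 1
89 = 64 + 16 + 8 + 1, so 75^89 ≡ 1·1·1·75 ≡ 75 (mod 97)
Right side y^r · r^s mod p:
22^2 = 484 ≡ 96
22^4 ≡ 96^2 = 9216 ≡ 1
22^8 ≡ 1^2 = 1
22^16 ≡ 1^2 = 1
22^32 ≡ 1^2 = 1
22^64 ≡ 1^2 = 1
75 = 64 + 8 + 2 + 1, so 22^75 ≡ 1·1·96·22 ≡ 75 (mod 97)
75^2 = 5625 ≡ 96
75^4 ≡ 96^2 = 9216 ≡ 1
75^8 ≡ 1^2 = 1
75^16 ≡ 1^2 = 1
75^32 ≡ 1^2 = 1
75^64 ≡ 1^2 = 1
93 = 64 + 16 + 8 + 4 + 1, so 75^93 ≡ 1·1·1·1·75 ≡ 75 (mod 97)
75·75 = 5625 ≡ 96 (mod 97)
75 ≠ 96, so verification fails.

does not verify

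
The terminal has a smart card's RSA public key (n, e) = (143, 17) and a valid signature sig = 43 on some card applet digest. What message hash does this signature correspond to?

10

sig^2 ≡ 43^2 = 1849 ≡ 133
sig^4 ≡ 133^2 = 17689 ≡ 100
sig^8 ≡ 100^2 = 10000 ≡ 133
sig^16 ≡ 133^2 = 17689 ≡ 100
17 = 16 + 1, so sig^17 ≡ 100·43 ≡ 10 (mod 143)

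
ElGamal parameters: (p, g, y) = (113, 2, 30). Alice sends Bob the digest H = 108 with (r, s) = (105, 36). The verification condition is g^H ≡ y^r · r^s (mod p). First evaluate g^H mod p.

106

Squares mod 113: 2^1≡2, 2^2≡4, 2^4≡16, 2^8≡30, 2^16≡109, 2^32≡16, 2^64≡30
108 = 64 + 32 + 8 + 4, so 2^108 ≡ 30·16·30·16 ≡ 106 (mod 113)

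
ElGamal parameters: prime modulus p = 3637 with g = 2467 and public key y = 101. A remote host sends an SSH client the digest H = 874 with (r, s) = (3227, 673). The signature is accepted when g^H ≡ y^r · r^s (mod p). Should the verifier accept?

Left side g^H mod p:
2467^2 = 6086089 ≡ 1388
2467^4 ≡ 1388^2 = 1926544 ≡ 2571
2467^8 ≡ 2571^2 = 6610041 ≡ 1612
2467^16 ≡ 1612^2 = 2598544 ≡ 1726
2467^32 ≡ 1726^2 = 2979076 ≡ 373
2467^64 ≡ 373^2 = 139129 ≡ 923
2467^128 ≡ 923^2 = 851929 ≡ 871
2467^256 ≡ 871^2 = 758641 ≡ 2145
2467^512 ≡ 2145^2 = 4601025 ≡ 220
874 = 512 + 256 + 64 + 32 + 8 + 2, so 2467^874 ≡ 220·2145·923·373·1612·1388 ≡ 2441 (mod 3637)
Right side y^r · r^s mod p:
101^2 = 10201 ≡ 2927
101^4 ≡ 2927^2 = 8567329 ≡ 2194
101^8 ≡ 2194^2 = 4813636 ≡ 1885
101^16 ≡ 1885^2 = 3553225 ≡ 3513
101^32 ≡ 3513^2 = 12341169 ≡ 828
101^64 ≡ 828^2 = 685584 ≡ 1828
101^128 ≡ 1828^2 = 3341584 ≡ 2818
101^256 ≡ 2818^2 = 7941124 ≡ 1553
101^512 ≡ 1553^2 = 2411809 ≡ 478
101^1024 ≡ 478^2 = 228484 ≡ 2990
101^2048 ≡ 2990^2 = 8940100 ≡ 354
3227 = 2048 + 1024 + 128 + 16 + 8 + 2 + 1, so 101^3227 ≡ 354·2990·2818·3513·1885·2927·101 ≡ 459 (mod 3637)
3227^2 = 10413529 ≡ 798
3227^4 ≡ 798^2 = 636804 ≡ 329
3227^8 ≡ 329^2 = 108241 ≡ 2768
3227^16 ≡ 2768^2 = 7661824 ≡ 2302
3227^32 ≡ 2302^2 = 5299204 ≡ 95
3227^64 ≡ 95^2 = 9025 ≡ 1751
3227^128 ≡ 1751^2 = 3066001 ≡ 10
3227^256 ≡ 10^2 = 100
3227^512 ≡ 100^2 = 10000 ≡ 2726
673 = 512 + 128 + 32 + 1, so 3227^673 ≡ 2726·10·95·3227 ≡ 1506 (mod 3637)
459·1506 = 691254 ≡ 224 (mod 3637)
2441 ≠ 224, so verification fails.

reject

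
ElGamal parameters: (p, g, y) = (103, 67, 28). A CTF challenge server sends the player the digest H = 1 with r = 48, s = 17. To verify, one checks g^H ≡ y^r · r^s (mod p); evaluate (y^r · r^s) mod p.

28^48 mod 103 = 8
48^17 mod 103 = 47
y^r · r^s ≡ 8·47 = 376 ≡ 67 (mod 103)

67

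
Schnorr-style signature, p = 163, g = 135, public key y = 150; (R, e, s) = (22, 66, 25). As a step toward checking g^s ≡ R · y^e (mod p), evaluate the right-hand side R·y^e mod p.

21

Squares mod 163: 150^1≡150, 150^2≡6, 150^4≡36, 150^8≡155, 150^16≡64, 150^32≡21, 150^64≡115
66 = 64 + 2, so 150^66 ≡ 115·6 ≡ 38 (mod 163)
R · y^e ≡ 22·38 = 836 ≡ 21 (mod 163)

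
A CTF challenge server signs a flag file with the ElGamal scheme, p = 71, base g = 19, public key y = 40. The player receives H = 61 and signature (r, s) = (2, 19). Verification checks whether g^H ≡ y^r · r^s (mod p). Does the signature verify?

verifies

Left side g^H mod p:
19^2 = 361 ≡ 6
19^4 ≡ 6^2 = 36
19^8 ≡ 36^2 = 1296 ≡ 18
19^16 ≡ 18^2 = 324 ≡ 40
19^32 ≡ 40^2 = 1600 ≡ 38
61 = 32 + 16 + 8 + 4 + 1, so 19^61 ≡ 38·40·18·36·19 ≡ 60 (mod 71)
Right side y^r · r^s mod p:
40^2 = 1600 ≡ 38
2^2 = 4
2^4 ≡ 4^2 = 16
2^8 ≡ 16^2 = 256 ≡ 43
2^16 ≡ 43^2 = 1849 ≡ 3
19 = 16 + 2 + 1, so 2^19 ≡ 3·4·2 ≡ 24 (mod 71)
38·24 = 912 ≡ 60 (mod 71)
60 ≡ 60 (mod 71), so the signature is genuine.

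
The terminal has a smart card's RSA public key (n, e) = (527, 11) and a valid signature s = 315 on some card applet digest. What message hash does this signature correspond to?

s^2 ≡ 315^2 = 99225 ≡ 149
s^4 ≡ 149^2 = 22201 ≡ 67
s^8 ≡ 67^2 = 4489 ≡ 273
11 = 8 + 2 + 1, so s^11 ≡ 273·149·315 ≡ 304 (mod 527)

304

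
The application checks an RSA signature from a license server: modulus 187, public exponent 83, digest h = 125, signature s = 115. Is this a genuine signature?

s^83 mod 187 = 4
s^83 mod 187 = 4, but h = 125.

forged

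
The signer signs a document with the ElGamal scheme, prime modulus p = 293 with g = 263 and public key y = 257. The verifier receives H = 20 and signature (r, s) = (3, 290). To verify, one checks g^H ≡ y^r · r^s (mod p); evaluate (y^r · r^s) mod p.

90

257^2 = 66049 ≡ 124
3 = 2 + 1, so 257^3 ≡ 124·257 ≡ 224 (mod 293)
3^2 = 9
3^4 ≡ 9^2 = 81
3^8 ≡ 81^2 = 6561 ≡ 115
3^16 ≡ 115^2 = 13225 ≡ 40
3^32 ≡ 40^2 = 1600 ≡ 135
3^64 ≡ 135^2 = 18225 ≡ 59
3^128 ≡ 59^2 = 3481 ≡ 258
3^256 ≡ 258^2 = 66564 ≡ 53
290 = 256 + 32 + 2, so 3^290 ≡ 53·135·9 ≡ 228 (mod 293)
y^r · r^s ≡ 224·228 = 51072 ≡ 90 (mod 293)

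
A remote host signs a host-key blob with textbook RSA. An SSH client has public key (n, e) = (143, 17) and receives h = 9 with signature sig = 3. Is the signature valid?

valid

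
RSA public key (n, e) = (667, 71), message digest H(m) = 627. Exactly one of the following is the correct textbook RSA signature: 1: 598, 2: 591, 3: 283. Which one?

Candidate 1: Squares mod 667: 598^1≡598, 598^2≡92, 598^4≡460, 598^8≡161, 598^16≡575, 598^32≡460, 598^64≡161; 71 = 64 + 4 + 2 + 1, so 598^71 ≡ 161·460·92·598 ≡ 69 (mod 667)
Candidate 2: Squares mod 667: 591^1≡591, 591^2≡440, 591^4≡170, 591^8≡219, 591^16≡604, 591^32≡634, 591^64≡422; 71 = 64 + 4 + 2 + 1, so 591^71 ≡ 422·170·440·591 ≡ 627 (mod 667)
  → matches H(m) = 627
Candidate 3: Squares mod 667: 283^1≡283, 283^2≡49, 283^4≡400, 283^8≡587, 283^16≡397, 283^32≡197, 283^64≡123; 71 = 64 + 4 + 2 + 1, so 283^71 ≡ 123·400·49·283 ≡ 109 (mod 667)

2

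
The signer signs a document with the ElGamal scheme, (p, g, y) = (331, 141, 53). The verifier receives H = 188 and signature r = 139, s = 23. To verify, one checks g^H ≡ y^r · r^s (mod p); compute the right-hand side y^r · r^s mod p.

233

53^2 = 2809 ≡ 161
53^4 ≡ 161^2 = 25921 ≡ 103
53^8 ≡ 103^2 = 10609 ≡ 17
53^16 ≡ 17^2 = 289
53^32 ≡ 289^2 = 83521 ≡ 109
53^64 ≡ 109^2 = 11881 ≡ 296
53^128 ≡ 296^2 = 87616 ≡ 232
139 = 128 + 8 + 2 + 1, so 53^139 ≡ 232·17·161·53 ≡ 58 (mod 331)
139^2 = 19321 ≡ 123
139^4 ≡ 123^2 = 15129 ≡ 234
139^8 ≡ 234^2 = 54756 ≡ 141
139^16 ≡ 141^2 = 19881 ≡ 21
23 = 16 + 4 + 2 + 1, so 139^23 ≡ 21·234·123·139 ≡ 238 (mod 331)
y^r · r^s ≡ 58·238 = 13804 ≡ 233 (mod 331)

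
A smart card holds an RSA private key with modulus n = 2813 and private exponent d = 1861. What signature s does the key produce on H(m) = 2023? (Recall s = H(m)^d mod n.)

1628

Squares mod 2813: (H(m))^1≡2023, (H(m))^2≡2427, (H(m))^4≡2720, (H(m))^8≡210, (H(m))^16≡1905, (H(m))^32≡255, (H(m))^64≡326, (H(m))^128≡2195, (H(m))^256≡2169, (H(m))^512≡1225, (H(m))^1024≡1296
1861 = 1024 + 512 + 256 + 64 + 4 + 1, so (H(m))^1861 ≡ 1296·1225·2169·326·2720·2023 ≡ 1628 (mod 2813)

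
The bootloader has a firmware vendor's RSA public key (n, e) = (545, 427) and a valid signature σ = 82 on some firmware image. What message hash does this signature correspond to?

43

σ^2 ≡ 82^2 = 6724 ≡ 184
σ^4 ≡ 184^2 = 33856 ≡ 66
σ^8 ≡ 66^2 = 4356 ≡ 541
σ^16 ≡ 541^2 = 292681 ≡ 16
σ^32 ≡ 16^2 = 256
σ^64 ≡ 256^2 = 65536 ≡ 136
σ^128 ≡ 136^2 = 18496 ≡ 511
σ^256 ≡ 511^2 = 261121 ≡ 66
427 = 256 + 128 + 32 + 8 + 2 + 1, so σ^427 ≡ 66·511·256·541·184·82 ≡ 43 (mod 545)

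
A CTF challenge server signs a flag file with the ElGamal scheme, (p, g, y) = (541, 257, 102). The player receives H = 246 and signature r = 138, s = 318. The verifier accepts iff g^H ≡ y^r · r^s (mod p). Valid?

Left side g^H mod p:
257^2 = 66049 ≡ 47
257^4 ≡ 47^2 = 2209 ≡ 45
257^8 ≡ 45^2 = 2025 ≡ 402
257^16 ≡ 402^2 = 161604 ≡ 386
257^32 ≡ 386^2 = 148996 ≡ 221
257^64 ≡ 221^2 = 48841 ≡ 151
257^128 ≡ 151^2 = 22801 ≡ 79
246 = 128 + 64 + 32 + 16 + 4 + 2, so 257^246 ≡ 79·151·221·386·45·47 ≡ 336 (mod 541)
Right side y^r · r^s mod p:
102^2 = 10404 ≡ 125
102^4 ≡ 125^2 = 15625 ≡ 477
102^8 ≡ 477^2 = 227529 ≡ 309
102^16 ≡ 309^2 = 95481 ≡ 265
102^32 ≡ 265^2 = 70225 ≡ 436
102^64 ≡ 436^2 = 190096 ≡ 205
102^128 ≡ 205^2 = 42025 ≡ 368
138 = 128 + 8 + 2, so 102^138 ≡ 368·309·125 ≡ 307 (mod 541)
138^2 = 19044 ≡ 109
138^4 ≡ 109^2 = 11881 ≡ 520
138^8 ≡ 520^2 = 270400 ≡ 441
138^16 ≡ 441^2 = 194481 ≡ 262
138^32 ≡ 262^2 = 68644 ≡ 478
138^64 ≡ 478^2 = 228484 ≡ 182
138^128 ≡ 182^2 = 33124 ≡ 123
138^256 ≡ 123^2 = 15129 ≡ 522
318 = 256 + 32 + 16 + 8 + 4 + 2, so 138^318 ≡ 522·478·262·441·520·109 ≡ 276 (mod 541)
307·276 = 84732 ≡ 336 (mod 541)
336 ≡ 336 (mod 541), so the signature is genuine.

yes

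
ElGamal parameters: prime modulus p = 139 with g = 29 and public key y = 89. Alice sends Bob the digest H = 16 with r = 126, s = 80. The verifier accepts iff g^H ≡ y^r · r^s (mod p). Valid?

no

Left side g^H mod p:
29^2 = 841 ≡ 7
29^4 ≡ 7^2 = 49
29^8 ≡ 49^2 = 2401 ≡ 38
29^16 ≡ 38^2 = 1444 ≡ 54
Right side y^r · r^s mod p:
89^2 = 7921 ≡ 137
89^4 ≡ 137^2 = 18769 ≡ 4
89^8 ≡ 4^2 = 16
89^16 ≡ 16^2 = 256 ≡ 117
89^32 ≡ 117^2 = 13689 ≡ 67
89^64 ≡ 67^2 = 4489 ≡ 41
126 = 64 + 32 + 16 + 8 + 4 + 2, so 89^126 ≡ 41·67·117·16·4·137 ≡ 63 (mod 139)
126^2 = 15876 ≡ 30
126^4 ≡ 30^2 = 900 ≡ 66
126^8 ≡ 66^2 = 4356 ≡ 47
126^16 ≡ 47^2 = 2209 ≡ 124
126^32 ≡ 124^2 = 15376 ≡ 86
126^64 ≡ 86^2 = 7396 ≡ 29
80 = 64 + 16, so 126^80 ≡ 29·124 ≡ 121 (mod 139)
63·121 = 7623 ≡ 117 (mod 139)
54 ≠ 117, so verification fails.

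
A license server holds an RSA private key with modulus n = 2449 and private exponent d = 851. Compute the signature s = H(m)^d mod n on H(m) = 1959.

243

(H(m))^2 ≡ 1959^2 = 3837681 ≡ 98
(H(m))^4 ≡ 98^2 = 9604 ≡ 2257
(H(m))^8 ≡ 2257^2 = 5094049 ≡ 129
(H(m))^16 ≡ 129^2 = 16641 ≡ 1947
(H(m))^32 ≡ 1947^2 = 3790809 ≡ 2206
(H(m))^64 ≡ 2206^2 = 4866436 ≡ 273
(H(m))^128 ≡ 273^2 = 74529 ≡ 1059
(H(m))^256 ≡ 1059^2 = 1121481 ≡ 2288
(H(m))^512 ≡ 2288^2 = 5234944 ≡ 1431
851 = 512 + 256 + 64 + 16 + 2 + 1, so (H(m))^851 ≡ 1431·2288·273·1947·98·1959 ≡ 243 (mod 2449)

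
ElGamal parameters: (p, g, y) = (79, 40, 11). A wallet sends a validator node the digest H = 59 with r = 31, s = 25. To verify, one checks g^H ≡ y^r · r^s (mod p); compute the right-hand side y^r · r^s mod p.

44

11^2 = 121 ≡ 42
11^4 ≡ 42^2 = 1764 ≡ 26
11^8 ≡ 26^2 = 676 ≡ 44
11^16 ≡ 44^2 = 1936 ≡ 40
31 = 16 + 8 + 4 + 2 + 1, so 11^31 ≡ 40·44·26·42·11 ≡ 9 (mod 79)
31^2 = 961 ≡ 13
31^4 ≡ 13^2 = 169 ≡ 11
31^8 ≡ 11^2 = 121 ≡ 42
31^16 ≡ 42^2 = 1764 ≡ 26
25 = 16 + 8 + 1, so 31^25 ≡ 26·42·31 ≡ 40 (mod 79)
y^r · r^s ≡ 9·40 = 360 ≡ 44 (mod 79)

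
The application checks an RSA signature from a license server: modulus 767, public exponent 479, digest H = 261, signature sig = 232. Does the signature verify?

does not verify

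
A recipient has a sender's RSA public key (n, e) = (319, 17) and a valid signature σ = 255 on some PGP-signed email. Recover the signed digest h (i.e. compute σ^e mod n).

σ^2 ≡ 255^2 = 65025 ≡ 268
σ^4 ≡ 268^2 = 71824 ≡ 49
σ^8 ≡ 49^2 = 2401 ≡ 168
σ^16 ≡ 168^2 = 28224 ≡ 152
17 = 16 + 1, so σ^17 ≡ 152·255 ≡ 161 (mod 319)

161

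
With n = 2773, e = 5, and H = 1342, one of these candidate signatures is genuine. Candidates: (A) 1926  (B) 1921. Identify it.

B

Candidate A: 1926^2 = 3709476 ≡ 1975; 1926^4 ≡ 1975^2 = 3900625 ≡ 1787; 5 = 4 + 1, so 1926^5 ≡ 1787·1926 ≡ 469 (mod 2773)
Candidate B: 1921^2 = 3690241 ≡ 2151; 1921^4 ≡ 2151^2 = 4626801 ≡ 1437; 5 = 4 + 1, so 1921^5 ≡ 1437·1921 ≡ 1342 (mod 2773)
  → matches H = 1342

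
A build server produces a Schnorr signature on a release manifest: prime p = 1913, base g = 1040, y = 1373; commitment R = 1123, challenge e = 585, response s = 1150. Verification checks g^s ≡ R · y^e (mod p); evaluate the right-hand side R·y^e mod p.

1384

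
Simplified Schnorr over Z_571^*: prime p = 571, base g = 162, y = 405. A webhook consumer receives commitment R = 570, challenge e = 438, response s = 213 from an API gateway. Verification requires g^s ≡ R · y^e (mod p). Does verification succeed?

g^s mod p:
Squares mod 571: 162^1≡162, 162^2≡549, 162^4≡484, 162^8≡146, 162^16≡189, 162^32≡319, 162^64≡123, 162^128≡283
213 = 128 + 64 + 16 + 4 + 1, so 162^213 ≡ 283·123·189·484·162 ≡ 551 (mod 571)
R · y^e mod p:
Squares mod 571: 405^1≡405, 405^2≡148, 405^4≡206, 405^8≡182, 405^16≡6, 405^32≡36, 405^64≡154, 405^128≡305, 405^256≡523
438 = 256 + 128 + 32 + 16 + 4 + 2, so 405^438 ≡ 523·305·36·6·206·148 ≡ 257 (mod 571)
570·257 = 146490 ≡ 314 (mod 571)
551 ≠ 314; the check fails.

fails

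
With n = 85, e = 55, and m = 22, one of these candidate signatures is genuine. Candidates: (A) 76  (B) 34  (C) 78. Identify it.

Candidate A: 76^55 mod 85 = 66
Candidate B: 34^55 mod 85 = 34
Candidate C: 78^55 mod 85 = 22
  → matches m = 22

C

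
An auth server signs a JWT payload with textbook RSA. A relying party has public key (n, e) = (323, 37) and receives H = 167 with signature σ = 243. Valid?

yes

σ^2 ≡ 243^2 = 59049 ≡ 263
σ^4 ≡ 263^2 = 69169 ≡ 47
σ^8 ≡ 47^2 = 2209 ≡ 271
σ^16 ≡ 271^2 = 73441 ≡ 120
σ^32 ≡ 120^2 = 14400 ≡ 188
37 = 32 + 4 + 1, so σ^37 ≡ 188·47·243 ≡ 167 (mod 323)
Since 167 equals the digest 167, verification succeeds.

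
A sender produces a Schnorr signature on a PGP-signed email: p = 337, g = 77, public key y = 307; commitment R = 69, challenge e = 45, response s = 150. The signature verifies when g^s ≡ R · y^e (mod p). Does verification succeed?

g^s mod p:
77^2 = 5929 ≡ 200
77^4 ≡ 200^2 = 40000 ≡ 234
77^8 ≡ 234^2 = 54756 ≡ 162
77^16 ≡ 162^2 = 26244 ≡ 295
77^32 ≡ 295^2 = 87025 ≡ 79
77^64 ≡ 79^2 = 6241 ≡ 175
77^128 ≡ 175^2 = 30625 ≡ 295
150 = 128 + 16 + 4 + 2, so 77^150 ≡ 295·295·234·200 ≡ 310 (mod 337)
R · y^e mod p:
307^2 = 94249 ≡ 226
307^4 ≡ 226^2 = 51076 ≡ 189
307^8 ≡ 189^2 = 35721 ≡ 336
307^16 ≡ 336^2 = 112896 ≡ 1
307^32 ≡ 1^2 = 1
45 = 32 + 8 + 4 + 1, so 307^45 ≡ 1·336·189·307 ≡ 278 (mod 337)
69·278 = 19182 ≡ 310 (mod 337)
310 ≡ 310 (mod 337); signature holds.

passes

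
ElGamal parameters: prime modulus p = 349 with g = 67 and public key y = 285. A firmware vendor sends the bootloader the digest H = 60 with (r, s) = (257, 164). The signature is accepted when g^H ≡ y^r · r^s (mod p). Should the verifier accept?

Left side g^H mod p:
Squares mod 349: 67^1≡67, 67^2≡301, 67^4≡210, 67^8≡126, 67^16≡171, 67^32≡274
60 = 32 + 16 + 8 + 4, so 67^60 ≡ 274·171·126·210 ≡ 301 (mod 349)
Right side y^r · r^s mod p:
Squares mod 349: 285^1≡285, 285^2≡257, 285^4≡88, 285^8≡66, 285^16≡168, 285^32≡304, 285^64≡280, 285^128≡224, 285^256≡269
257 = 256 + 1, so 285^257 ≡ 269·285 ≡ 234 (mod 349)
Squares mod 349: 257^1≡257, 257^2≡88, 257^4≡66, 257^8≡168, 257^16≡304, 257^32≡280, 257^64≡224, 257^128≡269
164 = 128 + 32 + 4, so 257^164 ≡ 269·280·66 ≡ 313 (mod 349)
234·313 = 73242 ≡ 301 (mod 349)
301 ≡ 301 (mod 349), so the signature is genuine.

accept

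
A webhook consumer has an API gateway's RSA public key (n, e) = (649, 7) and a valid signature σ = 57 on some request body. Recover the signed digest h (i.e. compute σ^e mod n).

σ^7 mod 649 = 403

403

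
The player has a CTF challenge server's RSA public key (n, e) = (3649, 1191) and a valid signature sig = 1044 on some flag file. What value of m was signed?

sig^2 ≡ 1044^2 = 1089936 ≡ 2534
sig^4 ≡ 2534^2 = 6421156 ≡ 2565
sig^8 ≡ 2565^2 = 6579225 ≡ 78
sig^16 ≡ 78^2 = 6084 ≡ 2435
sig^32 ≡ 2435^2 = 5929225 ≡ 3249
sig^64 ≡ 3249^2 = 10556001 ≡ 3093
sig^128 ≡ 3093^2 = 9566649 ≡ 2620
sig^256 ≡ 2620^2 = 6864400 ≡ 631
sig^512 ≡ 631^2 = 398161 ≡ 420
sig^1024 ≡ 420^2 = 176400 ≡ 1248
1191 = 1024 + 128 + 32 + 4 + 2 + 1, so sig^1191 ≡ 1248·2620·3249·2565·2534·1044 ≡ 2877 (mod 3649)

2877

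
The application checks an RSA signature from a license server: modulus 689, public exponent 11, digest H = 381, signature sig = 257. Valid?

no

sig^2 ≡ 257^2 = 66049 ≡ 594
sig^4 ≡ 594^2 = 352836 ≡ 68
sig^8 ≡ 68^2 = 4624 ≡ 490
11 = 8 + 2 + 1, so sig^11 ≡ 490·594·257 ≡ 446 (mod 689)
446 ≠ 381, so verification fails.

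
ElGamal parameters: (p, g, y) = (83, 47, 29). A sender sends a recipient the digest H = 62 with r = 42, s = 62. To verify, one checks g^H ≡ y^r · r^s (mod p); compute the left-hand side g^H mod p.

77

47^2 = 2209 ≡ 51
47^4 ≡ 51^2 = 2601 ≡ 28
47^8 ≡ 28^2 = 784 ≡ 37
47^16 ≡ 37^2 = 1369 ≡ 41
47^32 ≡ 41^2 = 1681 ≡ 21
62 = 32 + 16 + 8 + 4 + 2, so 47^62 ≡ 21·41·37·28·51 ≡ 77 (mod 83)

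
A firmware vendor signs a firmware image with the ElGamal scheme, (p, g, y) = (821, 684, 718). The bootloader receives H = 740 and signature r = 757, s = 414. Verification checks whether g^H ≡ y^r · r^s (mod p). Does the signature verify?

Left side g^H mod p:
Squares mod 821: 684^1≡684, 684^2≡707, 684^4≡681, 684^8≡717, 684^16≡143, 684^32≡745, 684^64≡29, 684^128≡20, 684^256≡400, 684^512≡726
740 = 512 + 128 + 64 + 32 + 4, so 684^740 ≡ 726·20·29·745·681 ≡ 606 (mod 821)
Right side y^r · r^s mod p:
Squares mod 821: 718^1≡718, 718^2≡757, 718^4≡812, 718^8≡81, 718^16≡814, 718^32≡49, 718^64≡759, 718^128≡560, 718^256≡799, 718^512≡484
757 = 512 + 128 + 64 + 32 + 16 + 4 + 1, so 718^757 ≡ 484·560·759·49·814·812·718 ≡ 677 (mod 821)
Squares mod 821: 757^1≡757, 757^2≡812, 757^4≡81, 757^8≡814, 757^16≡49, 757^32≡759, 757^64≡560, 757^128≡799, 757^256≡484
414 = 256 + 128 + 16 + 8 + 4 + 2, so 757^414 ≡ 484·799·49·814·81·812 ≡ 81 (mod 821)
677·81 = 54837 ≡ 651 (mod 821)
606 ≠ 651, so verification fails.

does not verify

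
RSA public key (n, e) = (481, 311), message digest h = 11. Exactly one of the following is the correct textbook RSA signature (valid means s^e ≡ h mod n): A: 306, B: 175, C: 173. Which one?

B

Candidate A: Squares mod 481: 306^1≡306, 306^2≡322, 306^4≡269, 306^8≡211, 306^16≡269, 306^32≡211, 306^64≡269, 306^128≡211, 306^256≡269; 311 = 256 + 32 + 16 + 4 + 2 + 1, so 306^311 ≡ 269·211·269·269·322·306 ≡ 470 (mod 481)
Candidate B: Squares mod 481: 175^1≡175, 175^2≡322, 175^4≡269, 175^8≡211, 175^16≡269, 175^32≡211, 175^64≡269, 175^128≡211, 175^256≡269; 311 = 256 + 32 + 16 + 4 + 2 + 1, so 175^311 ≡ 269·211·269·269·322·175 ≡ 11 (mod 481)
  → matches h = 11
Candidate C: Squares mod 481: 173^1≡173, 173^2≡107, 173^4≡386, 173^8≡367, 173^16≡9, 173^32≡81, 173^64≡308, 173^128≡107, 173^256≡386; 311 = 256 + 32 + 16 + 4 + 2 + 1, so 173^311 ≡ 386·81·9·386·107·173 ≡ 400 (mod 481)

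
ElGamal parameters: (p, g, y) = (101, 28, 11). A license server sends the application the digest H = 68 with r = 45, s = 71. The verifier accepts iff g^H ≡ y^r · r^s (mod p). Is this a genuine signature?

forged

Left side g^H mod p:
Squares mod 101: 28^1≡28, 28^2≡77, 28^4≡71, 28^8≡92, 28^16≡81, 28^32≡97, 28^64≡16
68 = 64 + 4, so 28^68 ≡ 16·71 ≡ 25 (mod 101)
Right side y^r · r^s mod p:
Squares mod 101: 11^1≡11, 11^2≡20, 11^4≡97, 11^8≡16, 11^16≡54, 11^32≡88
45 = 32 + 8 + 4 + 1, so 11^45 ≡ 88·16·97·11 ≡ 62 (mod 101)
Squares mod 101: 45^1≡45, 45^2≡5, 45^4≡25, 45^8≡19, 45^16≡58, 45^32≡31, 45^64≡52
71 = 64 + 4 + 2 + 1, so 45^71 ≡ 52·25·5·45 ≡ 4 (mod 101)
62·4 = 248 ≡ 46 (mod 101)
25 ≠ 46, so verification fails.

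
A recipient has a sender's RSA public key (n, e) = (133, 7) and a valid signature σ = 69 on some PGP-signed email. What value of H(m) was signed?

σ^2 ≡ 69^2 = 4761 ≡ 106
σ^4 ≡ 106^2 = 11236 ≡ 64
7 = 4 + 2 + 1, so σ^7 ≡ 64·106·69 ≡ 69 (mod 133)

69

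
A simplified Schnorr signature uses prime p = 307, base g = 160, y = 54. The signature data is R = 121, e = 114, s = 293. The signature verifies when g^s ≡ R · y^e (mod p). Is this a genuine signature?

genuine

g^s mod p:
Squares mod 307: 160^1≡160, 160^2≡119, 160^4≡39, 160^8≡293, 160^16≡196, 160^32≡41, 160^64≡146, 160^128≡133, 160^256≡190
293 = 256 + 32 + 4 + 1, so 160^293 ≡ 190·41·39·160 ≡ 141 (mod 307)
R · y^e mod p:
Squares mod 307: 54^1≡54, 54^2≡153, 54^4≡77, 54^8≡96, 54^16≡6, 54^32≡36, 54^64≡68
114 = 64 + 32 + 16 + 2, so 54^114 ≡ 68·36·6·153 ≡ 24 (mod 307)
121·24 = 2904 ≡ 141 (mod 307)
141 ≡ 141 (mod 307); signature holds.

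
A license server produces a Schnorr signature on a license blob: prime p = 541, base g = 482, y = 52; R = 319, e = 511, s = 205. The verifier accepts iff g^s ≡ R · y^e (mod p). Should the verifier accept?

reject

g^s mod p:
Squares mod 541: 482^1≡482, 482^2≡235, 482^4≡43, 482^8≡226, 482^16≡222, 482^32≡53, 482^64≡104, 482^128≡537
205 = 128 + 64 + 8 + 4 + 1, so 482^205 ≡ 537·104·226·43·482 ≡ 348 (mod 541)
R · y^e mod p:
Squares mod 541: 52^1≡52, 52^2≡540, 52^4≡1, 52^8≡1, 52^16≡1, 52^32≡1, 52^64≡1, 52^128≡1, 52^256≡1
511 = 256 + 128 + 64 + 32 + 16 + 8 + 4 + 2 + 1, so 52^511 ≡ 1·1·1·1·1·1·1·540·52 ≡ 489 (mod 541)
319·489 = 155991 ≡ 183 (mod 541)
348 ≠ 183; the check fails.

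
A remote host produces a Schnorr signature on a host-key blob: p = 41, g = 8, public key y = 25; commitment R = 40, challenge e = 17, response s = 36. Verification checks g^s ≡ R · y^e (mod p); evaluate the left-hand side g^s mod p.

Squares mod 41: 8^1≡8, 8^2≡23, 8^4≡37, 8^8≡16, 8^16≡10, 8^32≡18
36 = 32 + 4, so 8^36 ≡ 18·37 ≡ 10 (mod 41)

10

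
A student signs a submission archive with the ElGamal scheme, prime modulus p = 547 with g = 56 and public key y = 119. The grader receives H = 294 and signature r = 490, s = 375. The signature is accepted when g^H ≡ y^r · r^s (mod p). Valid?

no

Left side g^H mod p:
56^2 = 3136 ≡ 401
56^4 ≡ 401^2 = 160801 ≡ 530
56^8 ≡ 530^2 = 280900 ≡ 289
56^16 ≡ 289^2 = 83521 ≡ 377
56^32 ≡ 377^2 = 142129 ≡ 456
56^64 ≡ 456^2 = 207936 ≡ 76
56^128 ≡ 76^2 = 5776 ≡ 306
56^256 ≡ 306^2 = 93636 ≡ 99
294 = 256 + 32 + 4 + 2, so 56^294 ≡ 99·456·530·401 ≡ 475 (mod 547)
Right side y^r · r^s mod p:
119^2 = 14161 ≡ 486
119^4 ≡ 486^2 = 236196 ≡ 439
119^8 ≡ 439^2 = 192721 ≡ 177
119^16 ≡ 177^2 = 31329 ≡ 150
119^32 ≡ 150^2 = 22500 ≡ 73
119^64 ≡ 73^2 = 5329 ≡ 406
119^128 ≡ 406^2 = 164836 ≡ 189
119^256 ≡ 189^2 = 35721 ≡ 166
490 = 256 + 128 + 64 + 32 + 8 + 2, so 119^490 ≡ 166·189·406·73·177·486 ≡ 441 (mod 547)
490^2 = 240100 ≡ 514
490^4 ≡ 514^2 = 264196 ≡ 542
490^8 ≡ 542^2 = 293764 ≡ 25
490^16 ≡ 25^2 = 625 ≡ 78
490^32 ≡ 78^2 = 6084 ≡ 67
490^64 ≡ 67^2 = 4489 ≡ 113
490^128 ≡ 113^2 = 12769 ≡ 188
490^256 ≡ 188^2 = 35344 ≡ 336
375 = 256 + 64 + 32 + 16 + 4 + 2 + 1, so 490^375 ≡ 336·113·67·78·542·514·490 ≡ 414 (mod 547)
441·414 = 182574 ≡ 423 (mod 547)
475 ≠ 423, so verification fails.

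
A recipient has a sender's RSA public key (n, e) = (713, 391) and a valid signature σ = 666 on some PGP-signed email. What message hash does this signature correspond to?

666

σ^2 ≡ 666^2 = 443556 ≡ 70
σ^4 ≡ 70^2 = 4900 ≡ 622
σ^8 ≡ 622^2 = 386884 ≡ 438
σ^16 ≡ 438^2 = 191844 ≡ 47
σ^32 ≡ 47^2 = 2209 ≡ 70
σ^64 ≡ 70^2 = 4900 ≡ 622
σ^128 ≡ 622^2 = 386884 ≡ 438
σ^256 ≡ 438^2 = 191844 ≡ 47
391 = 256 + 128 + 4 + 2 + 1, so σ^391 ≡ 47·438·622·70·666 ≡ 666 (mod 713)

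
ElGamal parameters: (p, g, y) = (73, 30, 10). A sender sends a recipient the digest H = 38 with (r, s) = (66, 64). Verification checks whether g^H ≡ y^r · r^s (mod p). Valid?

no

Left side g^H mod p:
30^38 mod 73 = 49
Right side y^r · r^s mod p:
10^66 mod 73 = 27
66^64 mod 73 = 8
27·8 = 216 ≡ 70 (mod 73)
49 ≠ 70, so verification fails.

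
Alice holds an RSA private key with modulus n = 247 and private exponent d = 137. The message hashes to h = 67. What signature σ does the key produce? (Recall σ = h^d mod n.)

h^2 ≡ 67^2 = 4489 ≡ 43
h^4 ≡ 43^2 = 1849 ≡ 120
h^8 ≡ 120^2 = 14400 ≡ 74
h^16 ≡ 74^2 = 5476 ≡ 42
h^32 ≡ 42^2 = 1764 ≡ 35
h^64 ≡ 35^2 = 1225 ≡ 237
h^128 ≡ 237^2 = 56169 ≡ 100
137 = 128 + 8 + 1, so h^137 ≡ 100·74·67 ≡ 71 (mod 247)

71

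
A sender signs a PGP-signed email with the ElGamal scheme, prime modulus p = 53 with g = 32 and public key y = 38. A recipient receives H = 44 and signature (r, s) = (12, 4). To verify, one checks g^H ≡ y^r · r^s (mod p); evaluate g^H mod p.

15

32^2 = 1024 ≡ 17
32^4 ≡ 17^2 = 289 ≡ 24
32^8 ≡ 24^2 = 576 ≡ 46
32^16 ≡ 46^2 = 2116 ≡ 49
32^32 ≡ 49^2 = 2401 ≡ 16
44 = 32 + 8 + 4, so 32^44 ≡ 16·46·24 ≡ 15 (mod 53)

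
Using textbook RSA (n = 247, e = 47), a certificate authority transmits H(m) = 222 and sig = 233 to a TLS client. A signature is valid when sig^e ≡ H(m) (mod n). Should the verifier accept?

reject

sig^2 ≡ 233^2 = 54289 ≡ 196
sig^4 ≡ 196^2 = 38416 ≡ 131
sig^8 ≡ 131^2 = 17161 ≡ 118
sig^16 ≡ 118^2 = 13924 ≡ 92
sig^32 ≡ 92^2 = 8464 ≡ 66
47 = 32 + 8 + 4 + 2 + 1, so sig^47 ≡ 66·118·131·196·233 ≡ 25 (mod 247)
sig^47 mod 247 = 25, but H(m) = 222.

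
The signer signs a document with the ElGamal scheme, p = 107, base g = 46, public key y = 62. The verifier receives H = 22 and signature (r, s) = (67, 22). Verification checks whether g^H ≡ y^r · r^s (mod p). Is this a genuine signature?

Left side g^H mod p:
Squares mod 107: 46^1≡46, 46^2≡83, 46^4≡41, 46^8≡76, 46^16≡105
22 = 16 + 4 + 2, so 46^22 ≡ 105·41·83 ≡ 42 (mod 107)
Right side y^r · r^s mod p:
Squares mod 107: 62^1≡62, 62^2≡99, 62^4≡64, 62^8≡30, 62^16≡44, 62^32≡10, 62^64≡100
67 = 64 + 2 + 1, so 62^67 ≡ 100·99·62 ≡ 48 (mod 107)
Squares mod 107: 67^1≡67, 67^2≡102, 67^4≡25, 67^8≡90, 67^16≡75
22 = 16 + 4 + 2, so 67^22 ≡ 75·25·102 ≡ 41 (mod 107)
48·41 = 1968 ≡ 42 (mod 107)
42 ≡ 42 (mod 107), so the signature is genuine.

genuine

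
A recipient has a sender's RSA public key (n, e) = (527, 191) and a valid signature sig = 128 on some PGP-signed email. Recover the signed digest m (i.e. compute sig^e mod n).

376

sig^2 ≡ 128^2 = 16384 ≡ 47
sig^4 ≡ 47^2 = 2209 ≡ 101
sig^8 ≡ 101^2 = 10201 ≡ 188
sig^16 ≡ 188^2 = 35344 ≡ 35
sig^32 ≡ 35^2 = 1225 ≡ 171
sig^64 ≡ 171^2 = 29241 ≡ 256
sig^128 ≡ 256^2 = 65536 ≡ 188
191 = 128 + 32 + 16 + 8 + 4 + 2 + 1, so sig^191 ≡ 188·171·35·188·101·47·128 ≡ 376 (mod 527)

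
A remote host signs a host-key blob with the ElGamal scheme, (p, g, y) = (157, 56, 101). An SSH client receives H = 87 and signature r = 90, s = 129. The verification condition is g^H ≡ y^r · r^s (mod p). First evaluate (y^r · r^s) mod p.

101^2 = 10201 ≡ 153
101^4 ≡ 153^2 = 23409 ≡ 16
101^8 ≡ 16^2 = 256 ≡ 99
101^16 ≡ 99^2 = 9801 ≡ 67
101^32 ≡ 67^2 = 4489 ≡ 93
101^64 ≡ 93^2 = 8649 ≡ 14
90 = 64 + 16 + 8 + 2, so 101^90 ≡ 14·67·99·153 ≡ 14 (mod 157)
90^2 = 8100 ≡ 93
90^4 ≡ 93^2 = 8649 ≡ 14
90^8 ≡ 14^2 = 196 ≡ 39
90^16 ≡ 39^2 = 1521 ≡ 108
90^32 ≡ 108^2 = 11664 ≡ 46
90^64 ≡ 46^2 = 2116 ≡ 75
90^128 ≡ 75^2 = 5625 ≡ 130
129 = 128 + 1, so 90^129 ≡ 130·90 ≡ 82 (mod 157)
y^r · r^s ≡ 14·82 = 1148 ≡ 49 (mod 157)

49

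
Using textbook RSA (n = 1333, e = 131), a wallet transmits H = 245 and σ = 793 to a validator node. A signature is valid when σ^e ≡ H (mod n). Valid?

yes

σ^2 ≡ 793^2 = 628849 ≡ 1006
σ^4 ≡ 1006^2 = 1012036 ≡ 289
σ^8 ≡ 289^2 = 83521 ≡ 875
σ^16 ≡ 875^2 = 765625 ≡ 483
σ^32 ≡ 483^2 = 233289 ≡ 14
σ^64 ≡ 14^2 = 196
σ^128 ≡ 196^2 = 38416 ≡ 1092
131 = 128 + 2 + 1, so σ^131 ≡ 1092·1006·793 ≡ 245 (mod 1333)
Since 245 equals the digest 245, verification succeeds.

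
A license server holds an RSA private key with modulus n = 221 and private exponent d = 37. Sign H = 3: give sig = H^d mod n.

H^2 ≡ 3^2 = 9
H^4 ≡ 9^2 = 81
H^8 ≡ 81^2 = 6561 ≡ 152
H^16 ≡ 152^2 = 23104 ≡ 120
H^32 ≡ 120^2 = 14400 ≡ 35
37 = 32 + 4 + 1, so H^37 ≡ 35·81·3 ≡ 107 (mod 221)

107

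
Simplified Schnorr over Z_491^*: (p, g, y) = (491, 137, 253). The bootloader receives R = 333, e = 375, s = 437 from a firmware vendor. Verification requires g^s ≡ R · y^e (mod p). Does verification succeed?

g^s mod p:
137^2 = 18769 ≡ 111
137^4 ≡ 111^2 = 12321 ≡ 46
137^8 ≡ 46^2 = 2116 ≡ 152
137^16 ≡ 152^2 = 23104 ≡ 27
137^32 ≡ 27^2 = 729 ≡ 238
137^64 ≡ 238^2 = 56644 ≡ 179
137^128 ≡ 179^2 = 32041 ≡ 126
137^256 ≡ 126^2 = 15876 ≡ 164
437 = 256 + 128 + 32 + 16 + 4 + 1, so 137^437 ≡ 164·126·238·27·46·137 ≡ 32 (mod 491)
R · y^e mod p:
253^2 = 64009 ≡ 179
253^4 ≡ 179^2 = 32041 ≡ 126
253^8 ≡ 126^2 = 15876 ≡ 164
253^16 ≡ 164^2 = 26896 ≡ 382
253^32 ≡ 382^2 = 145924 ≡ 97
253^64 ≡ 97^2 = 9409 ≡ 80
253^128 ≡ 80^2 = 6400 ≡ 17
253^256 ≡ 17^2 = 289
375 = 256 + 64 + 32 + 16 + 4 + 2 + 1, so 253^375 ≡ 289·80·97·382·126·179·253 ≡ 394 (mod 491)
333·394 = 131202 ≡ 105 (mod 491)
32 ≠ 105; the check fails.

fails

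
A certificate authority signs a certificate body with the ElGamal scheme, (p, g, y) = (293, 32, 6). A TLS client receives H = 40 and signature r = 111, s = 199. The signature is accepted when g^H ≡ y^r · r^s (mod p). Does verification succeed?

fails

Left side g^H mod p:
32^2 = 1024 ≡ 145
32^4 ≡ 145^2 = 21025 ≡ 222
32^8 ≡ 222^2 = 49284 ≡ 60
32^16 ≡ 60^2 = 3600 ≡ 84
32^32 ≡ 84^2 = 7056 ≡ 24
40 = 32 + 8, so 32^40 ≡ 24·60 ≡ 268 (mod 293)
Right side y^r · r^s mod p:
6^2 = 36
6^4 ≡ 36^2 = 1296 ≡ 124
6^8 ≡ 124^2 = 15376 ≡ 140
6^16 ≡ 140^2 = 19600 ≡ 262
6^32 ≡ 262^2 = 68644 ≡ 82
6^64 ≡ 82^2 = 6724 ≡ 278
111 = 64 + 32 + 8 + 4 + 2 + 1, so 6^111 ≡ 278·82·140·124·36·6 ≡ 202 (mod 293)
111^2 = 12321 ≡ 15
111^4 ≡ 15^2 = 225
111^8 ≡ 225^2 = 50625 ≡ 229
111^16 ≡ 229^2 = 52441 ≡ 287
111^32 ≡ 287^2 = 82369 ≡ 36
111^64 ≡ 36^2 = 1296 ≡ 124
111^128 ≡ 124^2 = 15376 ≡ 140
199 = 128 + 64 + 4 + 2 + 1, so 111^199 ≡ 140·124·225·15·111 ≡ 177 (mod 293)
202·177 = 35754 ≡ 8 (mod 293)
268 ≠ 8, so verification fails.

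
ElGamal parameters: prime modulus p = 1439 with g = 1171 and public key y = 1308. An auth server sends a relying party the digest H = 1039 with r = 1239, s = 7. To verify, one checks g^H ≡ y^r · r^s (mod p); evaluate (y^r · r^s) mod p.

1429

1308^2 = 1710864 ≡ 1332
1308^4 ≡ 1332^2 = 1774224 ≡ 1376
1308^8 ≡ 1376^2 = 1893376 ≡ 1091
1308^16 ≡ 1091^2 = 1190281 ≡ 228
1308^32 ≡ 228^2 = 51984 ≡ 180
1308^64 ≡ 180^2 = 32400 ≡ 742
1308^128 ≡ 742^2 = 550564 ≡ 866
1308^256 ≡ 866^2 = 749956 ≡ 237
1308^512 ≡ 237^2 = 56169 ≡ 48
1308^1024 ≡ 48^2 = 2304 ≡ 865
1239 = 1024 + 128 + 64 + 16 + 4 + 2 + 1, so 1308^1239 ≡ 865·866·742·228·1376·1332·1308 ≡ 564 (mod 1439)
1239^2 = 1535121 ≡ 1147
1239^4 ≡ 1147^2 = 1315609 ≡ 363
7 = 4 + 2 + 1, so 1239^7 ≡ 363·1147·1239 ≡ 1291 (mod 1439)
y^r · r^s ≡ 564·1291 = 728124 ≡ 1429 (mod 1439)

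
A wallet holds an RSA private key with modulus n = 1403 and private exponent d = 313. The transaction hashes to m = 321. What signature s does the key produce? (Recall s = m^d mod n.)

666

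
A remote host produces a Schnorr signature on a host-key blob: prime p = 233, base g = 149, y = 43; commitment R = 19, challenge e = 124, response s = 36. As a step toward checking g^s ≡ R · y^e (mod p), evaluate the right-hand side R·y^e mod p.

43^2 = 1849 ≡ 218
43^4 ≡ 218^2 = 47524 ≡ 225
43^8 ≡ 225^2 = 50625 ≡ 64
43^16 ≡ 64^2 = 4096 ≡ 135
43^32 ≡ 135^2 = 18225 ≡ 51
43^64 ≡ 51^2 = 2601 ≡ 38
124 = 64 + 32 + 16 + 8 + 4, so 43^124 ≡ 38·51·135·64·225 ≡ 169 (mod 233)
R · y^e ≡ 19·169 = 3211 ≡ 182 (mod 233)

182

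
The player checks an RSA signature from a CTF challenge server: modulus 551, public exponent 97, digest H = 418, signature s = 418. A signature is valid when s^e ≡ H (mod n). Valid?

yes

s^2 ≡ 418^2 = 174724 ≡ 57
s^4 ≡ 57^2 = 3249 ≡ 494
s^8 ≡ 494^2 = 244036 ≡ 494
s^16 ≡ 494^2 = 244036 ≡ 494
s^32 ≡ 494^2 = 244036 ≡ 494
s^64 ≡ 494^2 = 244036 ≡ 494
97 = 64 + 32 + 1, so s^97 ≡ 494·494·418 ≡ 418 (mod 551)
Since 418 equals the digest 418, verification succeeds.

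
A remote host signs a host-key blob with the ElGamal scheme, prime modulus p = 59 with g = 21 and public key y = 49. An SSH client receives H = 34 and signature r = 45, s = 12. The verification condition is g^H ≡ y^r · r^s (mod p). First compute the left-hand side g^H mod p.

Squares mod 59: 21^1≡21, 21^2≡28, 21^4≡17, 21^8≡53, 21^16≡36, 21^32≡57
34 = 32 + 2, so 21^34 ≡ 57·28 ≡ 3 (mod 59)

3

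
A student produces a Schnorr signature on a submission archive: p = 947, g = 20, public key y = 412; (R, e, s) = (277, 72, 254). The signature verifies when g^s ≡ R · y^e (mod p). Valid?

g^s mod p:
Squares mod 947: 20^1≡20, 20^2≡400, 20^4≡904, 20^8≡902, 20^16≡131, 20^32≡115, 20^64≡914, 20^128≡142
254 = 128 + 64 + 32 + 16 + 8 + 4 + 2, so 20^254 ≡ 142·914·115·131·902·904·400 ≡ 22 (mod 947)
R · y^e mod p:
Squares mod 947: 412^1≡412, 412^2≡231, 412^4≡329, 412^8≡283, 412^16≡541, 412^32≡58, 412^64≡523
72 = 64 + 8, so 412^72 ≡ 523·283 ≡ 277 (mod 947)
277·277 = 76729 ≡ 22 (mod 947)
22 ≡ 22 (mod 947); signature holds.

yes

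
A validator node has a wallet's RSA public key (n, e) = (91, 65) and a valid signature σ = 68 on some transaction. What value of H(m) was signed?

87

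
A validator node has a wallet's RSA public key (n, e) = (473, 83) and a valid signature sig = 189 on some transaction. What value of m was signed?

Squares mod 473: sig^1≡189, sig^2≡246, sig^4≡445, sig^8≡311, sig^16≡229, sig^32≡411, sig^64≡60
83 = 64 + 16 + 2 + 1, so sig^83 ≡ 60·229·246·189 ≡ 382 (mod 473)

382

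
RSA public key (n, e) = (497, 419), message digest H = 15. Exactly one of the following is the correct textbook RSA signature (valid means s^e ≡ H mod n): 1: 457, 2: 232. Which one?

Candidate 1: 457^2 = 208849 ≡ 109; 457^4 ≡ 109^2 = 11881 ≡ 450; 457^8 ≡ 450^2 = 202500 ≡ 221; 457^16 ≡ 221^2 = 48841 ≡ 135; 457^32 ≡ 135^2 = 18225 ≡ 333; 457^64 ≡ 333^2 = 110889 ≡ 58; 457^128 ≡ 58^2 = 3364 ≡ 382; 457^256 ≡ 382^2 = 145924 ≡ 303; 419 = 256 + 128 + 32 + 2 + 1, so 457^419 ≡ 303·382·333·109·457 ≡ 410 (mod 497)
Candidate 2: 232^2 = 53824 ≡ 148; 232^4 ≡ 148^2 = 21904 ≡ 36; 232^8 ≡ 36^2 = 1296 ≡ 302; 232^16 ≡ 302^2 = 91204 ≡ 253; 232^32 ≡ 253^2 = 64009 ≡ 393; 232^64 ≡ 393^2 = 154449 ≡ 379; 232^128 ≡ 379^2 = 143641 ≡ 8; 232^256 ≡ 8^2 = 64; 419 = 256 + 128 + 32 + 2 + 1, so 232^419 ≡ 64·8·393·148·232 ≡ 15 (mod 497)
  → matches H = 15

2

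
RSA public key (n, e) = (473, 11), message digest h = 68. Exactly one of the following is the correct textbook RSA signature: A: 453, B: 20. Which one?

Candidate A: 453^2 = 205209 ≡ 400; 453^4 ≡ 400^2 = 160000 ≡ 126; 453^8 ≡ 126^2 = 15876 ≡ 267; 11 = 8 + 2 + 1, so 453^11 ≡ 267·400·453 ≡ 68 (mod 473)
  → matches h = 68
Candidate B: 20^2 = 400; 20^4 ≡ 400^2 = 160000 ≡ 126; 20^8 ≡ 126^2 = 15876 ≡ 267; 11 = 8 + 2 + 1, so 20^11 ≡ 267·400·20 ≡ 405 (mod 473)

A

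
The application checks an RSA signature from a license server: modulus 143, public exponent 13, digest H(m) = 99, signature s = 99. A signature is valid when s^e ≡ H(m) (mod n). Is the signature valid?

valid

s^2 ≡ 99^2 = 9801 ≡ 77
s^4 ≡ 77^2 = 5929 ≡ 66
s^8 ≡ 66^2 = 4356 ≡ 66
13 = 8 + 4 + 1, so s^13 ≡ 66·66·99 ≡ 99 (mod 143)
99 = H(m), so the signature checks out.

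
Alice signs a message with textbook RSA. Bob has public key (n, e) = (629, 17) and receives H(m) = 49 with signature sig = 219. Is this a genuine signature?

genuine

Squares mod 629: sig^1≡219, sig^2≡157, sig^4≡118, sig^8≡86, sig^16≡477
17 = 16 + 1, so sig^17 ≡ 477·219 ≡ 49 (mod 629)
sig^17 mod 629 = 49 matches H(m).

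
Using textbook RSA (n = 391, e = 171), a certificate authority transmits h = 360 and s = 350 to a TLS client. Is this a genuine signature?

s^2 ≡ 350^2 = 122500 ≡ 117
s^4 ≡ 117^2 = 13689 ≡ 4
s^8 ≡ 4^2 = 16
s^16 ≡ 16^2 = 256
s^32 ≡ 256^2 = 65536 ≡ 239
s^64 ≡ 239^2 = 57121 ≡ 35
s^128 ≡ 35^2 = 1225 ≡ 52
171 = 128 + 32 + 8 + 2 + 1, so s^171 ≡ 52·239·16·117·350 ≡ 360 (mod 391)
360 = h, so the signature checks out.

genuine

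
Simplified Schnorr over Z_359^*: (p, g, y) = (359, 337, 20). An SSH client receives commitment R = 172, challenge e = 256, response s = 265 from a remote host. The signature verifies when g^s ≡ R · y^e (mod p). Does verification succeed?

fails

g^s mod p:
Squares mod 359: 337^1≡337, 337^2≡125, 337^4≡188, 337^8≡162, 337^16≡37, 337^32≡292, 337^64≡181, 337^128≡92, 337^256≡207
265 = 256 + 8 + 1, so 337^265 ≡ 207·162·337 ≡ 356 (mod 359)
R · y^e mod p:
Squares mod 359: 20^1≡20, 20^2≡41, 20^4≡245, 20^8≡72, 20^16≡158, 20^32≡193, 20^64≡272, 20^128≡30, 20^256≡182
20^256 ≡ 182 (mod 359)
172·182 = 31304 ≡ 71 (mod 359)
356 ≠ 71; the check fails.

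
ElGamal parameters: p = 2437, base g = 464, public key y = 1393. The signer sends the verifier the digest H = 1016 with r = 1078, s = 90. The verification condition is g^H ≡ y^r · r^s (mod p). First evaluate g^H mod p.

464^2 = 215296 ≡ 840
464^4 ≡ 840^2 = 705600 ≡ 1307
464^8 ≡ 1307^2 = 1708249 ≡ 2349
464^16 ≡ 2349^2 = 5517801 ≡ 433
464^32 ≡ 433^2 = 187489 ≡ 2277
464^64 ≡ 2277^2 = 5184729 ≡ 1230
464^128 ≡ 1230^2 = 1512900 ≡ 1960
464^256 ≡ 1960^2 = 3841600 ≡ 888
464^512 ≡ 888^2 = 788544 ≡ 1393
1016 = 512 + 256 + 128 + 64 + 32 + 16 + 8, so 464^1016 ≡ 1393·888·1960·1230·2277·433·2349 ≡ 464 (mod 2437)

464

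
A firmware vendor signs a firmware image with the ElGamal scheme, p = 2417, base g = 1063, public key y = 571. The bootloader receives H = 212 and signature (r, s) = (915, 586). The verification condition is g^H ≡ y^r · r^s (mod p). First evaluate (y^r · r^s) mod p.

1518

571^2 = 326041 ≡ 2163
571^4 ≡ 2163^2 = 4678569 ≡ 1674
571^8 ≡ 1674^2 = 2802276 ≡ 973
571^16 ≡ 973^2 = 946729 ≡ 1682
571^32 ≡ 1682^2 = 2829124 ≡ 1234
571^64 ≡ 1234^2 = 1522756 ≡ 46
571^128 ≡ 46^2 = 2116
571^256 ≡ 2116^2 = 4477456 ≡ 1172
571^512 ≡ 1172^2 = 1373584 ≡ 728
915 = 512 + 256 + 128 + 16 + 2 + 1, so 571^915 ≡ 728·1172·2116·1682·2163·571 ≡ 224 (mod 2417)
915^2 = 837225 ≡ 943
915^4 ≡ 943^2 = 889249 ≡ 2210
915^8 ≡ 2210^2 = 4884100 ≡ 1760
915^16 ≡ 1760^2 = 3097600 ≡ 1423
915^32 ≡ 1423^2 = 2024929 ≡ 1900
915^64 ≡ 1900^2 = 3610000 ≡ 1419
915^128 ≡ 1419^2 = 2013561 ≡ 200
915^256 ≡ 200^2 = 40000 ≡ 1328
915^512 ≡ 1328^2 = 1763584 ≡ 1591
586 = 512 + 64 + 8 + 2, so 915^586 ≡ 1591·1419·1760·943 ≡ 201 (mod 2417)
y^r · r^s ≡ 224·201 = 45024 ≡ 1518 (mod 2417)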